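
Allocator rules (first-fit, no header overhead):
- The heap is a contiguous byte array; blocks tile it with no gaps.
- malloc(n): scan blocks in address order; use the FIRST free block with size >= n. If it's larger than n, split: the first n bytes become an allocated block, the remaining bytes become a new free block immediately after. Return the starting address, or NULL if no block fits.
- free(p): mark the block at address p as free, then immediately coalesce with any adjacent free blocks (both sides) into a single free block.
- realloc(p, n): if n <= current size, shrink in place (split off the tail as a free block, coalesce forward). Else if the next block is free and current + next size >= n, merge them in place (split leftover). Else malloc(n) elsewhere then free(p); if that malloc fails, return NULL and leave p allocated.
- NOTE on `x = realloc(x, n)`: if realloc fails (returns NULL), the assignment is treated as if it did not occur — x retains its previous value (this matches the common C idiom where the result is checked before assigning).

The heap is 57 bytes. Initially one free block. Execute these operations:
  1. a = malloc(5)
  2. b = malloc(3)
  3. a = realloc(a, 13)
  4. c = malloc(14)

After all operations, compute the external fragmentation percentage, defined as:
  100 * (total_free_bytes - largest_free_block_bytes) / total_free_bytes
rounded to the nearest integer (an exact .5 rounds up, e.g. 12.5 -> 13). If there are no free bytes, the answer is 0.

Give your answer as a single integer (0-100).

Op 1: a = malloc(5) -> a = 0; heap: [0-4 ALLOC][5-56 FREE]
Op 2: b = malloc(3) -> b = 5; heap: [0-4 ALLOC][5-7 ALLOC][8-56 FREE]
Op 3: a = realloc(a, 13) -> a = 8; heap: [0-4 FREE][5-7 ALLOC][8-20 ALLOC][21-56 FREE]
Op 4: c = malloc(14) -> c = 21; heap: [0-4 FREE][5-7 ALLOC][8-20 ALLOC][21-34 ALLOC][35-56 FREE]
Free blocks: [5 22] total_free=27 largest=22 -> 100*(27-22)/27 = 500/27 ≈ 18.519 -> rounds to 19

Answer: 19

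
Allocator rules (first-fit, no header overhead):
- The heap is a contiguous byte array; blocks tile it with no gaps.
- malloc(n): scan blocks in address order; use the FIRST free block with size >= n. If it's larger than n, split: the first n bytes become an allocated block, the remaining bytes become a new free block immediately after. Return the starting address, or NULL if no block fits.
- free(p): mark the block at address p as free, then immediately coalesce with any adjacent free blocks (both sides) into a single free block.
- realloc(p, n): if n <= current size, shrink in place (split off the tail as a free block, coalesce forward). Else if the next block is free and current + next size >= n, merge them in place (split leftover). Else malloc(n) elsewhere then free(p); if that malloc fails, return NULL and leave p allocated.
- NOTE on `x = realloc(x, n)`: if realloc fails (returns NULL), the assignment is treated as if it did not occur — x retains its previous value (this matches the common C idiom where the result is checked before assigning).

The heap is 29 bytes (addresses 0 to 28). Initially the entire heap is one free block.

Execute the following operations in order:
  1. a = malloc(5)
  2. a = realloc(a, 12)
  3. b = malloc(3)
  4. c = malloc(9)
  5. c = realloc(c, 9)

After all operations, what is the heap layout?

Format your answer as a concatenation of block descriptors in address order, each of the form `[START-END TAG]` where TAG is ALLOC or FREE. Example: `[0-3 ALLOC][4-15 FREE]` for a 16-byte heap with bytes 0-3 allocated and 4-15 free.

Answer: [0-11 ALLOC][12-14 ALLOC][15-23 ALLOC][24-28 FREE]

Derivation:
Op 1: a = malloc(5) -> a = 0; heap: [0-4 ALLOC][5-28 FREE]
Op 2: a = realloc(a, 12) -> a = 0; heap: [0-11 ALLOC][12-28 FREE]
Op 3: b = malloc(3) -> b = 12; heap: [0-11 ALLOC][12-14 ALLOC][15-28 FREE]
Op 4: c = malloc(9) -> c = 15; heap: [0-11 ALLOC][12-14 ALLOC][15-23 ALLOC][24-28 FREE]
Op 5: c = realloc(c, 9) -> c = 15; heap: [0-11 ALLOC][12-14 ALLOC][15-23 ALLOC][24-28 FREE]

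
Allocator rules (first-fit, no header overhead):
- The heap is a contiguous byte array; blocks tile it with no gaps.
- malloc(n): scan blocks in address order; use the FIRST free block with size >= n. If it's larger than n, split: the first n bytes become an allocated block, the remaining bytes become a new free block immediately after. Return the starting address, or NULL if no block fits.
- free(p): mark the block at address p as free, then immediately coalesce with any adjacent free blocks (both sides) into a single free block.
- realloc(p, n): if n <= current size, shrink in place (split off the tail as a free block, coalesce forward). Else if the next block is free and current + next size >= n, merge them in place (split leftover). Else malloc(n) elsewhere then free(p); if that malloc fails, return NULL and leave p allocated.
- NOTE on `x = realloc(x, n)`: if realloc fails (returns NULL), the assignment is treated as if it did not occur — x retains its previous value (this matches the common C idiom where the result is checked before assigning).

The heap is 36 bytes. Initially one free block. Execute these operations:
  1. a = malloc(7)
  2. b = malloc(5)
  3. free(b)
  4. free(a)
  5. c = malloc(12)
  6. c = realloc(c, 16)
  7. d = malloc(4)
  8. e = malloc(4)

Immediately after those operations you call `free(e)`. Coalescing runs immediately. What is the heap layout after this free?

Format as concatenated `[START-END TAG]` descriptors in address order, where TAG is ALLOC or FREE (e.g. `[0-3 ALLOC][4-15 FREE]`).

Answer: [0-15 ALLOC][16-19 ALLOC][20-35 FREE]

Derivation:
Op 1: a = malloc(7) -> a = 0; heap: [0-6 ALLOC][7-35 FREE]
Op 2: b = malloc(5) -> b = 7; heap: [0-6 ALLOC][7-11 ALLOC][12-35 FREE]
Op 3: free(b) -> (freed b); heap: [0-6 ALLOC][7-35 FREE]
Op 4: free(a) -> (freed a); heap: [0-35 FREE]
Op 5: c = malloc(12) -> c = 0; heap: [0-11 ALLOC][12-35 FREE]
Op 6: c = realloc(c, 16) -> c = 0; heap: [0-15 ALLOC][16-35 FREE]
Op 7: d = malloc(4) -> d = 16; heap: [0-15 ALLOC][16-19 ALLOC][20-35 FREE]
Op 8: e = malloc(4) -> e = 20; heap: [0-15 ALLOC][16-19 ALLOC][20-23 ALLOC][24-35 FREE]
free(e): e = 20 -> block [20-23 ALLOC]; mark free, coalesce with adjacent free neighbors -> [0-15 ALLOC][16-19 ALLOC][20-35 FREE]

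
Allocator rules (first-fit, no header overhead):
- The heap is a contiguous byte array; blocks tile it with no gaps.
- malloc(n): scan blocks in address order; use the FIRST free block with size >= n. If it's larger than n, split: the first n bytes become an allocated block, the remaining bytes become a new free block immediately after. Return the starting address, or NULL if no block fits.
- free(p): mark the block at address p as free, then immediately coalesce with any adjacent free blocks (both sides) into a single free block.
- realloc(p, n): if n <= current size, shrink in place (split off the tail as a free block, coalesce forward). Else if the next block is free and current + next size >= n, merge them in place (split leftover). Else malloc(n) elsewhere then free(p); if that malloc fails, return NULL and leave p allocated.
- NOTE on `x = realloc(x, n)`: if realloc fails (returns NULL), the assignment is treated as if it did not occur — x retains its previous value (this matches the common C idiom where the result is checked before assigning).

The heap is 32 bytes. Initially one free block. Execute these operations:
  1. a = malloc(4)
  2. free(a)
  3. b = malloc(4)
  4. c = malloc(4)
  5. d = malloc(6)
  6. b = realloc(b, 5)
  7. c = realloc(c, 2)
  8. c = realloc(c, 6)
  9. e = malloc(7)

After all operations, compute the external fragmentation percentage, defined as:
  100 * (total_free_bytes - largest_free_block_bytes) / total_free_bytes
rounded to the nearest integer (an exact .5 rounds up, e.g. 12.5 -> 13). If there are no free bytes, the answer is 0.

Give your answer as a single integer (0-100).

Op 1: a = malloc(4) -> a = 0; heap: [0-3 ALLOC][4-31 FREE]
Op 2: free(a) -> (freed a); heap: [0-31 FREE]
Op 3: b = malloc(4) -> b = 0; heap: [0-3 ALLOC][4-31 FREE]
Op 4: c = malloc(4) -> c = 4; heap: [0-3 ALLOC][4-7 ALLOC][8-31 FREE]
Op 5: d = malloc(6) -> d = 8; heap: [0-3 ALLOC][4-7 ALLOC][8-13 ALLOC][14-31 FREE]
Op 6: b = realloc(b, 5) -> b = 14; heap: [0-3 FREE][4-7 ALLOC][8-13 ALLOC][14-18 ALLOC][19-31 FREE]
Op 7: c = realloc(c, 2) -> c = 4; heap: [0-3 FREE][4-5 ALLOC][6-7 FREE][8-13 ALLOC][14-18 ALLOC][19-31 FREE]
Op 8: c = realloc(c, 6) -> c = 19; heap: [0-7 FREE][8-13 ALLOC][14-18 ALLOC][19-24 ALLOC][25-31 FREE]
Op 9: e = malloc(7) -> e = 0; heap: [0-6 ALLOC][7-7 FREE][8-13 ALLOC][14-18 ALLOC][19-24 ALLOC][25-31 FREE]
Free blocks: [1 7] total_free=8 largest=7 -> 100*(8-7)/8 = 100/8 = 12.5 -> rounds to 13

Answer: 13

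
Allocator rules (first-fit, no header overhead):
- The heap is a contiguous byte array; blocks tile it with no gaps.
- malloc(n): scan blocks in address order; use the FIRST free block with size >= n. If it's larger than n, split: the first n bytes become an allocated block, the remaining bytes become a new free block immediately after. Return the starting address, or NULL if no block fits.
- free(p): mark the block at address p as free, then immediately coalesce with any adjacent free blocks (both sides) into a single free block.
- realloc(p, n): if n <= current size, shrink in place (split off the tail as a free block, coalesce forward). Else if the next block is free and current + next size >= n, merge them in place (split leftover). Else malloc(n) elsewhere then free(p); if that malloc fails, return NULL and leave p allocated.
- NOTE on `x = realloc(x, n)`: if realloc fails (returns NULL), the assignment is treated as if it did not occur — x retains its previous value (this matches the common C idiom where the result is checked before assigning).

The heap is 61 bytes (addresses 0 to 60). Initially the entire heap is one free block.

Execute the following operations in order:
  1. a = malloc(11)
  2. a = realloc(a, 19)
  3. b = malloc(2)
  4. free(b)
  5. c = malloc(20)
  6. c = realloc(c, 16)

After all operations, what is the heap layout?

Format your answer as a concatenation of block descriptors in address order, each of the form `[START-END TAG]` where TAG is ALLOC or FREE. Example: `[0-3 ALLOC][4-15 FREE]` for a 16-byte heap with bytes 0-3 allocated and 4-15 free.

Answer: [0-18 ALLOC][19-34 ALLOC][35-60 FREE]

Derivation:
Op 1: a = malloc(11) -> a = 0; heap: [0-10 ALLOC][11-60 FREE]
Op 2: a = realloc(a, 19) -> a = 0; heap: [0-18 ALLOC][19-60 FREE]
Op 3: b = malloc(2) -> b = 19; heap: [0-18 ALLOC][19-20 ALLOC][21-60 FREE]
Op 4: free(b) -> (freed b); heap: [0-18 ALLOC][19-60 FREE]
Op 5: c = malloc(20) -> c = 19; heap: [0-18 ALLOC][19-38 ALLOC][39-60 FREE]
Op 6: c = realloc(c, 16) -> c = 19; heap: [0-18 ALLOC][19-34 ALLOC][35-60 FREE]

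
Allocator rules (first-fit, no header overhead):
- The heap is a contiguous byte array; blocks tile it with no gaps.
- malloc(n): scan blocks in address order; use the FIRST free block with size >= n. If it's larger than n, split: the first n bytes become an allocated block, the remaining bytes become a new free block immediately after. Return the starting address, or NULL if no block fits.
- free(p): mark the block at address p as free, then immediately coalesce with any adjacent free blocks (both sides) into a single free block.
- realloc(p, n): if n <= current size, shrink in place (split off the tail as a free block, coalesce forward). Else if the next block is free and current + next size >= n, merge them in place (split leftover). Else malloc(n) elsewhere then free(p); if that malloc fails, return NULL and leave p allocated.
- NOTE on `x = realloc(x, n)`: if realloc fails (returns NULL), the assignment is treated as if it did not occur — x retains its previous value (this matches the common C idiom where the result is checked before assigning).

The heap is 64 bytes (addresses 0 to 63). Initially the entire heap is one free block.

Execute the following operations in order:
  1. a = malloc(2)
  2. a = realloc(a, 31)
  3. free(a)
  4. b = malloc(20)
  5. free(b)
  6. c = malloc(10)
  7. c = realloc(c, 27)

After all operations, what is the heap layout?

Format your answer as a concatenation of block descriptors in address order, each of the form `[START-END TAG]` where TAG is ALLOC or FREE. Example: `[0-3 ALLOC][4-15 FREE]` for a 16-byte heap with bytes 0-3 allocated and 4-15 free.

Answer: [0-26 ALLOC][27-63 FREE]

Derivation:
Op 1: a = malloc(2) -> a = 0; heap: [0-1 ALLOC][2-63 FREE]
Op 2: a = realloc(a, 31) -> a = 0; heap: [0-30 ALLOC][31-63 FREE]
Op 3: free(a) -> (freed a); heap: [0-63 FREE]
Op 4: b = malloc(20) -> b = 0; heap: [0-19 ALLOC][20-63 FREE]
Op 5: free(b) -> (freed b); heap: [0-63 FREE]
Op 6: c = malloc(10) -> c = 0; heap: [0-9 ALLOC][10-63 FREE]
Op 7: c = realloc(c, 27) -> c = 0; heap: [0-26 ALLOC][27-63 FREE]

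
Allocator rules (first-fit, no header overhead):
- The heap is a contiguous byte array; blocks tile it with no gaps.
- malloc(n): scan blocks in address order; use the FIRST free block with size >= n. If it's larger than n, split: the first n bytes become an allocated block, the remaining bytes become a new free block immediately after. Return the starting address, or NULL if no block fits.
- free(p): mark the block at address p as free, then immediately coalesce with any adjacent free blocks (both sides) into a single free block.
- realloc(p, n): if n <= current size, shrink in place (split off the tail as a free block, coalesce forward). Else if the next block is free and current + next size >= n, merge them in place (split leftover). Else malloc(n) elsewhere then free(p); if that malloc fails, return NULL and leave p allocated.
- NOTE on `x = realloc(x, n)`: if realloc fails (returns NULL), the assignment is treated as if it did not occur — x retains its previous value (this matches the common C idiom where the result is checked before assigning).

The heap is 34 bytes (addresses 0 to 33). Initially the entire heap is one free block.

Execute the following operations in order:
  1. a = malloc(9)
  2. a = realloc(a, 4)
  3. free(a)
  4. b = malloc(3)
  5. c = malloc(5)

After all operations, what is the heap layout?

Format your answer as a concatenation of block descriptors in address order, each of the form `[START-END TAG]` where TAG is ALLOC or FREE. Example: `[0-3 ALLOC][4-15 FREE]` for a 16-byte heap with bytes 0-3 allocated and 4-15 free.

Answer: [0-2 ALLOC][3-7 ALLOC][8-33 FREE]

Derivation:
Op 1: a = malloc(9) -> a = 0; heap: [0-8 ALLOC][9-33 FREE]
Op 2: a = realloc(a, 4) -> a = 0; heap: [0-3 ALLOC][4-33 FREE]
Op 3: free(a) -> (freed a); heap: [0-33 FREE]
Op 4: b = malloc(3) -> b = 0; heap: [0-2 ALLOC][3-33 FREE]
Op 5: c = malloc(5) -> c = 3; heap: [0-2 ALLOC][3-7 ALLOC][8-33 FREE]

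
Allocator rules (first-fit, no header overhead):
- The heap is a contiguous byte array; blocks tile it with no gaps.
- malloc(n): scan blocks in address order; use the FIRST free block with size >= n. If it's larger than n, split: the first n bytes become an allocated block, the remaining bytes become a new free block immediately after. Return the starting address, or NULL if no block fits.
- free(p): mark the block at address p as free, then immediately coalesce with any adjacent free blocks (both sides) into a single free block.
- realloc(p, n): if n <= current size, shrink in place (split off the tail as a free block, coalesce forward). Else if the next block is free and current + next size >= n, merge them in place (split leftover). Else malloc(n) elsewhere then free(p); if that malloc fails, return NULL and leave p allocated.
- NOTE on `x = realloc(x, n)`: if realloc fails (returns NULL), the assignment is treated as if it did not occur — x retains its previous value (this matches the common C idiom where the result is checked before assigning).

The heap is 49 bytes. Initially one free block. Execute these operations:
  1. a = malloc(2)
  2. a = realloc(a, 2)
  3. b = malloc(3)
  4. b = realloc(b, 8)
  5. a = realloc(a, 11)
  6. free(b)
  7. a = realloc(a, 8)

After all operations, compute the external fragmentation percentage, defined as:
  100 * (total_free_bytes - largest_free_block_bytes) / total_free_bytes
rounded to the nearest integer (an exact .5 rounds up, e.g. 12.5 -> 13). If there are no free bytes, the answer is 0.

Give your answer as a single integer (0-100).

Op 1: a = malloc(2) -> a = 0; heap: [0-1 ALLOC][2-48 FREE]
Op 2: a = realloc(a, 2) -> a = 0; heap: [0-1 ALLOC][2-48 FREE]
Op 3: b = malloc(3) -> b = 2; heap: [0-1 ALLOC][2-4 ALLOC][5-48 FREE]
Op 4: b = realloc(b, 8) -> b = 2; heap: [0-1 ALLOC][2-9 ALLOC][10-48 FREE]
Op 5: a = realloc(a, 11) -> a = 10; heap: [0-1 FREE][2-9 ALLOC][10-20 ALLOC][21-48 FREE]
Op 6: free(b) -> (freed b); heap: [0-9 FREE][10-20 ALLOC][21-48 FREE]
Op 7: a = realloc(a, 8) -> a = 10; heap: [0-9 FREE][10-17 ALLOC][18-48 FREE]
Free blocks: [10 31] total_free=41 largest=31 -> 100*(41-31)/41 = 1000/41 ≈ 24.390 -> rounds to 24

Answer: 24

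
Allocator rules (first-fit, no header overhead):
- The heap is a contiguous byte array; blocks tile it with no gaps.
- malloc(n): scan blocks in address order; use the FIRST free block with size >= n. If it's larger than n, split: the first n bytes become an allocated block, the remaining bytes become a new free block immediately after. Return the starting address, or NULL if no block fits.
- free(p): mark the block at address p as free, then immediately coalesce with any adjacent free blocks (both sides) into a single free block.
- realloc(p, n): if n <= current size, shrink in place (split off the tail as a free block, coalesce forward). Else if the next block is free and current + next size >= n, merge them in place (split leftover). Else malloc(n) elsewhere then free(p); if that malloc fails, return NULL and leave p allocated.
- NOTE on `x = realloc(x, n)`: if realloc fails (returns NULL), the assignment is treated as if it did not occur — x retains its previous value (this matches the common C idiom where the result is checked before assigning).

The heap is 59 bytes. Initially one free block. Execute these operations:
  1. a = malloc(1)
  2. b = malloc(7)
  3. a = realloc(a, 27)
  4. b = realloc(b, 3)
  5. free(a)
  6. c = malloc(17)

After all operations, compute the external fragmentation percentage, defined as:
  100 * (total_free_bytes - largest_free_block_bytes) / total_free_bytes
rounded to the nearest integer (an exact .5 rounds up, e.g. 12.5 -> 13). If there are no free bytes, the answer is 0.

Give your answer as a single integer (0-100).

Answer: 3

Derivation:
Op 1: a = malloc(1) -> a = 0; heap: [0-0 ALLOC][1-58 FREE]
Op 2: b = malloc(7) -> b = 1; heap: [0-0 ALLOC][1-7 ALLOC][8-58 FREE]
Op 3: a = realloc(a, 27) -> a = 8; heap: [0-0 FREE][1-7 ALLOC][8-34 ALLOC][35-58 FREE]
Op 4: b = realloc(b, 3) -> b = 1; heap: [0-0 FREE][1-3 ALLOC][4-7 FREE][8-34 ALLOC][35-58 FREE]
Op 5: free(a) -> (freed a); heap: [0-0 FREE][1-3 ALLOC][4-58 FREE]
Op 6: c = malloc(17) -> c = 4; heap: [0-0 FREE][1-3 ALLOC][4-20 ALLOC][21-58 FREE]
Free blocks: [1 38] total_free=39 largest=38 -> 100*(39-38)/39 = 100/39 ≈ 2.564 -> rounds to 3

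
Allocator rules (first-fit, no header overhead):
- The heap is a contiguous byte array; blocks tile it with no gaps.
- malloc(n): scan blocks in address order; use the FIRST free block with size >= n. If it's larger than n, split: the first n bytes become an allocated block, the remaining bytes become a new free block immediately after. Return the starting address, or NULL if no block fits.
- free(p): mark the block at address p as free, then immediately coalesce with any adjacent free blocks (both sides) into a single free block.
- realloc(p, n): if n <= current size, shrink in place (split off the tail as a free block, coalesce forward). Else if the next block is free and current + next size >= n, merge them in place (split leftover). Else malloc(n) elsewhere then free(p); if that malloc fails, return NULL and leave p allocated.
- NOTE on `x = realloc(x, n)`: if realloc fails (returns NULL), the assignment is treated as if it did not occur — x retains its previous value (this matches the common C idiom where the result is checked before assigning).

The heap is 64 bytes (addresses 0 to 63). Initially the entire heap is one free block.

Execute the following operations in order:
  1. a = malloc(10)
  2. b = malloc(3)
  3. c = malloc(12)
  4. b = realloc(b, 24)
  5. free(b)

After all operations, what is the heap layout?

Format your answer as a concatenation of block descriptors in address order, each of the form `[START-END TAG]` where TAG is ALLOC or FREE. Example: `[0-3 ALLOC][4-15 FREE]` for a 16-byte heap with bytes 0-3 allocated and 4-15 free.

Answer: [0-9 ALLOC][10-12 FREE][13-24 ALLOC][25-63 FREE]

Derivation:
Op 1: a = malloc(10) -> a = 0; heap: [0-9 ALLOC][10-63 FREE]
Op 2: b = malloc(3) -> b = 10; heap: [0-9 ALLOC][10-12 ALLOC][13-63 FREE]
Op 3: c = malloc(12) -> c = 13; heap: [0-9 ALLOC][10-12 ALLOC][13-24 ALLOC][25-63 FREE]
Op 4: b = realloc(b, 24) -> b = 25; heap: [0-9 ALLOC][10-12 FREE][13-24 ALLOC][25-48 ALLOC][49-63 FREE]
Op 5: free(b) -> (freed b); heap: [0-9 ALLOC][10-12 FREE][13-24 ALLOC][25-63 FREE]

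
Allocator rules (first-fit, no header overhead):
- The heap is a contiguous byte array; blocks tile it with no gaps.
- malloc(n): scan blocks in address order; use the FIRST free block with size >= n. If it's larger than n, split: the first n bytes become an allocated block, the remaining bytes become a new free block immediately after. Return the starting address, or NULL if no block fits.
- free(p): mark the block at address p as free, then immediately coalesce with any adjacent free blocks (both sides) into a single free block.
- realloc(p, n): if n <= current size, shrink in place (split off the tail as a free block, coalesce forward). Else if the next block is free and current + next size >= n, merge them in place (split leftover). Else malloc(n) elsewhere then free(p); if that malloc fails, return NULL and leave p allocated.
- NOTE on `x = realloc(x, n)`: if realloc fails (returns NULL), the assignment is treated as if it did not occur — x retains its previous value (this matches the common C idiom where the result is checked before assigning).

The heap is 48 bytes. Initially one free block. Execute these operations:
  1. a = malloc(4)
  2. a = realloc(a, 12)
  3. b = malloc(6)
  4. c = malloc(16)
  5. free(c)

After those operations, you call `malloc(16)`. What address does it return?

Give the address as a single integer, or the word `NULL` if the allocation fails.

Op 1: a = malloc(4) -> a = 0; heap: [0-3 ALLOC][4-47 FREE]
Op 2: a = realloc(a, 12) -> a = 0; heap: [0-11 ALLOC][12-47 FREE]
Op 3: b = malloc(6) -> b = 12; heap: [0-11 ALLOC][12-17 ALLOC][18-47 FREE]
Op 4: c = malloc(16) -> c = 18; heap: [0-11 ALLOC][12-17 ALLOC][18-33 ALLOC][34-47 FREE]
Op 5: free(c) -> (freed c); heap: [0-11 ALLOC][12-17 ALLOC][18-47 FREE]
malloc(16): first-fit scan over [0-11 ALLOC][12-17 ALLOC][18-47 FREE] -> 18

Answer: 18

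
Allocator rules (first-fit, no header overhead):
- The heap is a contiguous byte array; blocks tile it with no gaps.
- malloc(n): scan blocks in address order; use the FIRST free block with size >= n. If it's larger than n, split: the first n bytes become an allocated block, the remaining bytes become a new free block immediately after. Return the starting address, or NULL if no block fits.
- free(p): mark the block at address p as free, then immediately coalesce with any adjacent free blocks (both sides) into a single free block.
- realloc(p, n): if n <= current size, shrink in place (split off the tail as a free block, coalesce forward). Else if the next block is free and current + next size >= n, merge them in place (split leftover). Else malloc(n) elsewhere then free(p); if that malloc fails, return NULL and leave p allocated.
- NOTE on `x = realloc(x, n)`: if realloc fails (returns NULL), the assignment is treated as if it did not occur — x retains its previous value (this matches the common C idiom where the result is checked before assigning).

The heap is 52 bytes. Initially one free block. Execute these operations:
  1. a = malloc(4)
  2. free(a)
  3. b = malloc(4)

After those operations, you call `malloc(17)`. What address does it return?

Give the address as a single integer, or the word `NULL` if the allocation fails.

Answer: 4

Derivation:
Op 1: a = malloc(4) -> a = 0; heap: [0-3 ALLOC][4-51 FREE]
Op 2: free(a) -> (freed a); heap: [0-51 FREE]
Op 3: b = malloc(4) -> b = 0; heap: [0-3 ALLOC][4-51 FREE]
malloc(17): first-fit scan over [0-3 ALLOC][4-51 FREE] -> 4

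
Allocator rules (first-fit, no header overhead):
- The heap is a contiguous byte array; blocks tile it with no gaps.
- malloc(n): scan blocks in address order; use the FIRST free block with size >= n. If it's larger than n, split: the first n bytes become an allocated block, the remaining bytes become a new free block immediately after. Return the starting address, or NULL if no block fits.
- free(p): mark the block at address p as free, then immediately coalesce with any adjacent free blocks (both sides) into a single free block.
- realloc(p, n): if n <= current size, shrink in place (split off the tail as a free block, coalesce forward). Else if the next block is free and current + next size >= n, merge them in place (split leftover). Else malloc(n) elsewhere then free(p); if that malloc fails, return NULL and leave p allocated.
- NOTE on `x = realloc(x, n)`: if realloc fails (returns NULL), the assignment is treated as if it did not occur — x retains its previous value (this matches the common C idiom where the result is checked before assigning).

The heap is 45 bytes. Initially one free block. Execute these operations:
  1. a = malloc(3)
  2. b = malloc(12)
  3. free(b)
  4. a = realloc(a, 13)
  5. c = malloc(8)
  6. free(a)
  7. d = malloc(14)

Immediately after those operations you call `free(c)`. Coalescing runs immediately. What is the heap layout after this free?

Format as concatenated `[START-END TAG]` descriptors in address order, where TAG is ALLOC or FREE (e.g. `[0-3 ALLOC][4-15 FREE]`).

Answer: [0-20 FREE][21-34 ALLOC][35-44 FREE]

Derivation:
Op 1: a = malloc(3) -> a = 0; heap: [0-2 ALLOC][3-44 FREE]
Op 2: b = malloc(12) -> b = 3; heap: [0-2 ALLOC][3-14 ALLOC][15-44 FREE]
Op 3: free(b) -> (freed b); heap: [0-2 ALLOC][3-44 FREE]
Op 4: a = realloc(a, 13) -> a = 0; heap: [0-12 ALLOC][13-44 FREE]
Op 5: c = malloc(8) -> c = 13; heap: [0-12 ALLOC][13-20 ALLOC][21-44 FREE]
Op 6: free(a) -> (freed a); heap: [0-12 FREE][13-20 ALLOC][21-44 FREE]
Op 7: d = malloc(14) -> d = 21; heap: [0-12 FREE][13-20 ALLOC][21-34 ALLOC][35-44 FREE]
free(c): c = 13 -> block [13-20 ALLOC]; mark free, coalesce with adjacent free neighbors -> [0-20 FREE][21-34 ALLOC][35-44 FREE]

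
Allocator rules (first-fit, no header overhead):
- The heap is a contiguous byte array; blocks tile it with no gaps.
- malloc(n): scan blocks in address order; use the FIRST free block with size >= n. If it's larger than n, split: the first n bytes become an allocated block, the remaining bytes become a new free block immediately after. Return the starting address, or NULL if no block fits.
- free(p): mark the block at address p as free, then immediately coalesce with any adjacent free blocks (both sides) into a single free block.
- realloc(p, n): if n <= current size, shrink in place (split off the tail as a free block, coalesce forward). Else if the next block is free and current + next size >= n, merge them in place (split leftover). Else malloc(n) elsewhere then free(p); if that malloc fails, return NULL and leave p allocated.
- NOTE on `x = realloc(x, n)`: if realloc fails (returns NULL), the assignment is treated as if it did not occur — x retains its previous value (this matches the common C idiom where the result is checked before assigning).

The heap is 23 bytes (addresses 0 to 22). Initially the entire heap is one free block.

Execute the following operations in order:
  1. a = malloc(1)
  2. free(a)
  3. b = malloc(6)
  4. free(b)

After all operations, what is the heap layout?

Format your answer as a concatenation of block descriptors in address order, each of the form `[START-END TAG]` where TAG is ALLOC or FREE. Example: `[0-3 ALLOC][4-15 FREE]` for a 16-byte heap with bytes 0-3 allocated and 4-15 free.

Answer: [0-22 FREE]

Derivation:
Op 1: a = malloc(1) -> a = 0; heap: [0-0 ALLOC][1-22 FREE]
Op 2: free(a) -> (freed a); heap: [0-22 FREE]
Op 3: b = malloc(6) -> b = 0; heap: [0-5 ALLOC][6-22 FREE]
Op 4: free(b) -> (freed b); heap: [0-22 FREE]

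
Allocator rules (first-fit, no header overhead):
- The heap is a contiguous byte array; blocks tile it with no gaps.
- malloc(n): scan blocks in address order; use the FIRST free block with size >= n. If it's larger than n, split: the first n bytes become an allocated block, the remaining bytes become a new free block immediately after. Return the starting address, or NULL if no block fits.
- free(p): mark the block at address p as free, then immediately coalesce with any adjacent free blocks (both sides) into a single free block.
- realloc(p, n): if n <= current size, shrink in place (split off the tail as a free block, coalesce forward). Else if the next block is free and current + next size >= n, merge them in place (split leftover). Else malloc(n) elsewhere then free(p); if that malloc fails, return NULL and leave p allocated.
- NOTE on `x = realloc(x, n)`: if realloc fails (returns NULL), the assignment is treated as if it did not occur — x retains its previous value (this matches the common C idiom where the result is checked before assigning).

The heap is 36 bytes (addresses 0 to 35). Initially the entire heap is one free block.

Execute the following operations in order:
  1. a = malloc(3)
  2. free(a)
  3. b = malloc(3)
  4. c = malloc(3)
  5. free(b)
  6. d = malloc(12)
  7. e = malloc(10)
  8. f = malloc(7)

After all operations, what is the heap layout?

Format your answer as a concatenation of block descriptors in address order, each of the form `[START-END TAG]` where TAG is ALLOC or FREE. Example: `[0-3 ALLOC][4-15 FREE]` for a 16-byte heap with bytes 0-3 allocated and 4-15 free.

Answer: [0-2 FREE][3-5 ALLOC][6-17 ALLOC][18-27 ALLOC][28-34 ALLOC][35-35 FREE]

Derivation:
Op 1: a = malloc(3) -> a = 0; heap: [0-2 ALLOC][3-35 FREE]
Op 2: free(a) -> (freed a); heap: [0-35 FREE]
Op 3: b = malloc(3) -> b = 0; heap: [0-2 ALLOC][3-35 FREE]
Op 4: c = malloc(3) -> c = 3; heap: [0-2 ALLOC][3-5 ALLOC][6-35 FREE]
Op 5: free(b) -> (freed b); heap: [0-2 FREE][3-5 ALLOC][6-35 FREE]
Op 6: d = malloc(12) -> d = 6; heap: [0-2 FREE][3-5 ALLOC][6-17 ALLOC][18-35 FREE]
Op 7: e = malloc(10) -> e = 18; heap: [0-2 FREE][3-5 ALLOC][6-17 ALLOC][18-27 ALLOC][28-35 FREE]
Op 8: f = malloc(7) -> f = 28; heap: [0-2 FREE][3-5 ALLOC][6-17 ALLOC][18-27 ALLOC][28-34 ALLOC][35-35 FREE]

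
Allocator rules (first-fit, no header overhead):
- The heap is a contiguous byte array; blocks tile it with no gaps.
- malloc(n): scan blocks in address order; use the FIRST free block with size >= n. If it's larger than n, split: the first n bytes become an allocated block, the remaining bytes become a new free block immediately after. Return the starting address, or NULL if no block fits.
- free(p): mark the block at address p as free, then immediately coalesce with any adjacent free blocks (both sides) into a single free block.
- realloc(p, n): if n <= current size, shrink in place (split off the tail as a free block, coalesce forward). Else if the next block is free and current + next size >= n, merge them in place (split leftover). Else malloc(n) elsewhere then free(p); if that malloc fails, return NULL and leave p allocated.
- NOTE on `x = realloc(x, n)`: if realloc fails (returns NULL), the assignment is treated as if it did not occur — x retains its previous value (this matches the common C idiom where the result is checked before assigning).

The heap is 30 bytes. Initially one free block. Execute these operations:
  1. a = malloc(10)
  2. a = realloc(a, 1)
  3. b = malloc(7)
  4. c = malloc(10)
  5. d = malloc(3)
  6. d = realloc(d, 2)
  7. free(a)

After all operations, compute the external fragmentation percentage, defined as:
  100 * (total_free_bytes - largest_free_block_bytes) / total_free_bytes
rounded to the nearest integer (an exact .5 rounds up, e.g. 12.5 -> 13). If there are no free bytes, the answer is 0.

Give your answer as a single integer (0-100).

Answer: 9

Derivation:
Op 1: a = malloc(10) -> a = 0; heap: [0-9 ALLOC][10-29 FREE]
Op 2: a = realloc(a, 1) -> a = 0; heap: [0-0 ALLOC][1-29 FREE]
Op 3: b = malloc(7) -> b = 1; heap: [0-0 ALLOC][1-7 ALLOC][8-29 FREE]
Op 4: c = malloc(10) -> c = 8; heap: [0-0 ALLOC][1-7 ALLOC][8-17 ALLOC][18-29 FREE]
Op 5: d = malloc(3) -> d = 18; heap: [0-0 ALLOC][1-7 ALLOC][8-17 ALLOC][18-20 ALLOC][21-29 FREE]
Op 6: d = realloc(d, 2) -> d = 18; heap: [0-0 ALLOC][1-7 ALLOC][8-17 ALLOC][18-19 ALLOC][20-29 FREE]
Op 7: free(a) -> (freed a); heap: [0-0 FREE][1-7 ALLOC][8-17 ALLOC][18-19 ALLOC][20-29 FREE]
Free blocks: [1 10] total_free=11 largest=10 -> 100*(11-10)/11 = 100/11 ≈ 9.091 -> rounds to 9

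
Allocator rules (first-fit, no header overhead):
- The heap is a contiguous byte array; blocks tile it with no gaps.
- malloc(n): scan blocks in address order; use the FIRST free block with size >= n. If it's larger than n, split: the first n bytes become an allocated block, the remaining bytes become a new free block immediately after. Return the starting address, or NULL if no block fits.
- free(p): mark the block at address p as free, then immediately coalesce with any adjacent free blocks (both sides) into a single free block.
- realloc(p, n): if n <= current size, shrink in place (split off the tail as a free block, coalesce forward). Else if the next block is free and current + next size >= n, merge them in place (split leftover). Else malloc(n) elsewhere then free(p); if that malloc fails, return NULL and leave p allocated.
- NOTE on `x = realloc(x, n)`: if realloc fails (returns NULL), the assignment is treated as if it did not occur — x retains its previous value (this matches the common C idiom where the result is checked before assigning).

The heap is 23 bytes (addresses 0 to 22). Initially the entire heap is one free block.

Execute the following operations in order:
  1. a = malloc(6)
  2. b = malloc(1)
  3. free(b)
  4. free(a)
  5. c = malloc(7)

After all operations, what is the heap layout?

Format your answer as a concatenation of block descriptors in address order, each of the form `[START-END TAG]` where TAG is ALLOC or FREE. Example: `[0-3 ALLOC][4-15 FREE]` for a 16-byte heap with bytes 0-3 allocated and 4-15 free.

Op 1: a = malloc(6) -> a = 0; heap: [0-5 ALLOC][6-22 FREE]
Op 2: b = malloc(1) -> b = 6; heap: [0-5 ALLOC][6-6 ALLOC][7-22 FREE]
Op 3: free(b) -> (freed b); heap: [0-5 ALLOC][6-22 FREE]
Op 4: free(a) -> (freed a); heap: [0-22 FREE]
Op 5: c = malloc(7) -> c = 0; heap: [0-6 ALLOC][7-22 FREE]

Answer: [0-6 ALLOC][7-22 FREE]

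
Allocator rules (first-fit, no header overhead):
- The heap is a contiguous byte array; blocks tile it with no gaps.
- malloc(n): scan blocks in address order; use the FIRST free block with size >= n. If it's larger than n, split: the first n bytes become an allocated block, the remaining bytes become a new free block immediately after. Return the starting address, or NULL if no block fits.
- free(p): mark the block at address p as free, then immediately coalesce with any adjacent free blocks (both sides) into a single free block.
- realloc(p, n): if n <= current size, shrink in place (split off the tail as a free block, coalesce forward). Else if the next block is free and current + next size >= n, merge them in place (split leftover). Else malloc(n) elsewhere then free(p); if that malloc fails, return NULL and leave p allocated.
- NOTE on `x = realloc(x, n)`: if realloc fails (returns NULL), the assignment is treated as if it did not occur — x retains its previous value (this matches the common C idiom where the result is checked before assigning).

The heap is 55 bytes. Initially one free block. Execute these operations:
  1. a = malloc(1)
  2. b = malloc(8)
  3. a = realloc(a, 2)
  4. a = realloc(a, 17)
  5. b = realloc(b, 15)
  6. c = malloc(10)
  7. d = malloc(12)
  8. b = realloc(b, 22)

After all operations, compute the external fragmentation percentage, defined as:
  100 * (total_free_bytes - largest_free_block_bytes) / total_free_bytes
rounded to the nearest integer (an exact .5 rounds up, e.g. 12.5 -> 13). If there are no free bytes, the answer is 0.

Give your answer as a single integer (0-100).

Answer: 31

Derivation:
Op 1: a = malloc(1) -> a = 0; heap: [0-0 ALLOC][1-54 FREE]
Op 2: b = malloc(8) -> b = 1; heap: [0-0 ALLOC][1-8 ALLOC][9-54 FREE]
Op 3: a = realloc(a, 2) -> a = 9; heap: [0-0 FREE][1-8 ALLOC][9-10 ALLOC][11-54 FREE]
Op 4: a = realloc(a, 17) -> a = 9; heap: [0-0 FREE][1-8 ALLOC][9-25 ALLOC][26-54 FREE]
Op 5: b = realloc(b, 15) -> b = 26; heap: [0-8 FREE][9-25 ALLOC][26-40 ALLOC][41-54 FREE]
Op 6: c = malloc(10) -> c = 41; heap: [0-8 FREE][9-25 ALLOC][26-40 ALLOC][41-50 ALLOC][51-54 FREE]
Op 7: d = malloc(12) -> d = NULL; heap: [0-8 FREE][9-25 ALLOC][26-40 ALLOC][41-50 ALLOC][51-54 FREE]
Op 8: b = realloc(b, 22) -> NULL (b unchanged); heap: [0-8 FREE][9-25 ALLOC][26-40 ALLOC][41-50 ALLOC][51-54 FREE]
Free blocks: [9 4] total_free=13 largest=9 -> 100*(13-9)/13 = 400/13 ≈ 30.769 -> rounds to 31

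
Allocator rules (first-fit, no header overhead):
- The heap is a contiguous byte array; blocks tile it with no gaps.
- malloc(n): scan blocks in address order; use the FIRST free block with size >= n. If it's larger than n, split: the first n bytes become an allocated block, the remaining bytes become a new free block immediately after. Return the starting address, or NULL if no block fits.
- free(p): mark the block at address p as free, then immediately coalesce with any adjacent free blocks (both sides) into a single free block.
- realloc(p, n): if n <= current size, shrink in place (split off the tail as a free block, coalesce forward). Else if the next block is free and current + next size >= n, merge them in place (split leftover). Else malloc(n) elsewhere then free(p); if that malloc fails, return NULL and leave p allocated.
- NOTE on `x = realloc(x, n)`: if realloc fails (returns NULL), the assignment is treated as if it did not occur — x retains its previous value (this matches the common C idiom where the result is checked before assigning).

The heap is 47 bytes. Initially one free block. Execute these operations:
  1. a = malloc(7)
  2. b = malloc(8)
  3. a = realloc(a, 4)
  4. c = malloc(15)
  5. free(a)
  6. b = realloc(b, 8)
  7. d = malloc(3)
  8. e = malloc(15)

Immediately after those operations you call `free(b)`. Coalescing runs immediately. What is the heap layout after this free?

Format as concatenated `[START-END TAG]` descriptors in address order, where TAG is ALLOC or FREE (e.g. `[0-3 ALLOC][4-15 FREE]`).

Op 1: a = malloc(7) -> a = 0; heap: [0-6 ALLOC][7-46 FREE]
Op 2: b = malloc(8) -> b = 7; heap: [0-6 ALLOC][7-14 ALLOC][15-46 FREE]
Op 3: a = realloc(a, 4) -> a = 0; heap: [0-3 ALLOC][4-6 FREE][7-14 ALLOC][15-46 FREE]
Op 4: c = malloc(15) -> c = 15; heap: [0-3 ALLOC][4-6 FREE][7-14 ALLOC][15-29 ALLOC][30-46 FREE]
Op 5: free(a) -> (freed a); heap: [0-6 FREE][7-14 ALLOC][15-29 ALLOC][30-46 FREE]
Op 6: b = realloc(b, 8) -> b = 7; heap: [0-6 FREE][7-14 ALLOC][15-29 ALLOC][30-46 FREE]
Op 7: d = malloc(3) -> d = 0; heap: [0-2 ALLOC][3-6 FREE][7-14 ALLOC][15-29 ALLOC][30-46 FREE]
Op 8: e = malloc(15) -> e = 30; heap: [0-2 ALLOC][3-6 FREE][7-14 ALLOC][15-29 ALLOC][30-44 ALLOC][45-46 FREE]
free(b): b = 7 -> block [7-14 ALLOC]; mark free, coalesce with adjacent free neighbors -> [0-2 ALLOC][3-14 FREE][15-29 ALLOC][30-44 ALLOC][45-46 FREE]

Answer: [0-2 ALLOC][3-14 FREE][15-29 ALLOC][30-44 ALLOC][45-46 FREE]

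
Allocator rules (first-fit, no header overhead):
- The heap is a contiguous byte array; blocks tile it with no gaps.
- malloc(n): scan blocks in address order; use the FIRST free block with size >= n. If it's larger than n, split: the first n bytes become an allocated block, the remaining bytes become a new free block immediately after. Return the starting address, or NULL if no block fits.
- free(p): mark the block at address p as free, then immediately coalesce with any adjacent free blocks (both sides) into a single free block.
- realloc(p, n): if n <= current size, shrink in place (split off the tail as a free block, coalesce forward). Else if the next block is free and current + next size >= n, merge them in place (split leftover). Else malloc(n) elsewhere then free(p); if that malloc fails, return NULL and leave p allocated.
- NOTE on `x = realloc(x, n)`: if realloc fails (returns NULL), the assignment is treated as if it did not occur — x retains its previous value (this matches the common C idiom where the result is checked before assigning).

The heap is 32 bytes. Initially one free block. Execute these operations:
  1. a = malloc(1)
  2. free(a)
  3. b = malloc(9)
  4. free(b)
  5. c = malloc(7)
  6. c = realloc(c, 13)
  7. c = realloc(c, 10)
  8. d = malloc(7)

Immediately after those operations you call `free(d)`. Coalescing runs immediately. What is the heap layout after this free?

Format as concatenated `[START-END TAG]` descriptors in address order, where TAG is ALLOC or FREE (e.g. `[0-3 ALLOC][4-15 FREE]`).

Op 1: a = malloc(1) -> a = 0; heap: [0-0 ALLOC][1-31 FREE]
Op 2: free(a) -> (freed a); heap: [0-31 FREE]
Op 3: b = malloc(9) -> b = 0; heap: [0-8 ALLOC][9-31 FREE]
Op 4: free(b) -> (freed b); heap: [0-31 FREE]
Op 5: c = malloc(7) -> c = 0; heap: [0-6 ALLOC][7-31 FREE]
Op 6: c = realloc(c, 13) -> c = 0; heap: [0-12 ALLOC][13-31 FREE]
Op 7: c = realloc(c, 10) -> c = 0; heap: [0-9 ALLOC][10-31 FREE]
Op 8: d = malloc(7) -> d = 10; heap: [0-9 ALLOC][10-16 ALLOC][17-31 FREE]
free(d): d = 10 -> block [10-16 ALLOC]; mark free, coalesce with adjacent free neighbors -> [0-9 ALLOC][10-31 FREE]

Answer: [0-9 ALLOC][10-31 FREE]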